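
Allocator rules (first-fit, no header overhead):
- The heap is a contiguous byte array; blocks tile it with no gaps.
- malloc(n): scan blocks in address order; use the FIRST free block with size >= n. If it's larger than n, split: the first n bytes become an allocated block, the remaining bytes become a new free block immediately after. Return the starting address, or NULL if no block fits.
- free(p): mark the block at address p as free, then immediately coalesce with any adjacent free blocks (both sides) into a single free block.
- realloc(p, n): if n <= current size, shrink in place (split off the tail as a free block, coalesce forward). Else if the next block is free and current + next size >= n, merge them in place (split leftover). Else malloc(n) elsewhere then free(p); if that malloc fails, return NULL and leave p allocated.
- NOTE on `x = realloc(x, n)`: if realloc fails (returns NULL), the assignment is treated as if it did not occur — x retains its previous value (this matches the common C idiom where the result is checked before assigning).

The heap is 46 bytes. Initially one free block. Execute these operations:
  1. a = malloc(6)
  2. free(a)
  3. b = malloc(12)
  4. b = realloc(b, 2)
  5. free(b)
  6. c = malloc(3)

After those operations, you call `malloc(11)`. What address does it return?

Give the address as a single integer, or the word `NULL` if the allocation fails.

Op 1: a = malloc(6) -> a = 0; heap: [0-5 ALLOC][6-45 FREE]
Op 2: free(a) -> (freed a); heap: [0-45 FREE]
Op 3: b = malloc(12) -> b = 0; heap: [0-11 ALLOC][12-45 FREE]
Op 4: b = realloc(b, 2) -> b = 0; heap: [0-1 ALLOC][2-45 FREE]
Op 5: free(b) -> (freed b); heap: [0-45 FREE]
Op 6: c = malloc(3) -> c = 0; heap: [0-2 ALLOC][3-45 FREE]
malloc(11): first-fit scan over [0-2 ALLOC][3-45 FREE] -> 3

Answer: 3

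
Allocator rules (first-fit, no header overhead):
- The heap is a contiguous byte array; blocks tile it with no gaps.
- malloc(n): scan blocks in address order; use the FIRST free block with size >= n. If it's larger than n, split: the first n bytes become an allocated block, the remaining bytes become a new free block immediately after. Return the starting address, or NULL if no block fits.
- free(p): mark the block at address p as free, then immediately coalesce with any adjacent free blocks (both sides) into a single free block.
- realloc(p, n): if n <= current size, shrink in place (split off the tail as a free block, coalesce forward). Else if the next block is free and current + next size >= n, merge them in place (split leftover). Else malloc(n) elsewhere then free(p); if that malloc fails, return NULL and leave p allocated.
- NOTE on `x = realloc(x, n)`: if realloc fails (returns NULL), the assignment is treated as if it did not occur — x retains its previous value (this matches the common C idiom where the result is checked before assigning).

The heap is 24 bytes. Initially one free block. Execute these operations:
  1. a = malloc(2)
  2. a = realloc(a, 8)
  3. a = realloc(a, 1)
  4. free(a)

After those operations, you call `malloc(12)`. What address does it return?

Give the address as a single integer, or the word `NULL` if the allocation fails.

Op 1: a = malloc(2) -> a = 0; heap: [0-1 ALLOC][2-23 FREE]
Op 2: a = realloc(a, 8) -> a = 0; heap: [0-7 ALLOC][8-23 FREE]
Op 3: a = realloc(a, 1) -> a = 0; heap: [0-0 ALLOC][1-23 FREE]
Op 4: free(a) -> (freed a); heap: [0-23 FREE]
malloc(12): first-fit scan over [0-23 FREE] -> 0

Answer: 0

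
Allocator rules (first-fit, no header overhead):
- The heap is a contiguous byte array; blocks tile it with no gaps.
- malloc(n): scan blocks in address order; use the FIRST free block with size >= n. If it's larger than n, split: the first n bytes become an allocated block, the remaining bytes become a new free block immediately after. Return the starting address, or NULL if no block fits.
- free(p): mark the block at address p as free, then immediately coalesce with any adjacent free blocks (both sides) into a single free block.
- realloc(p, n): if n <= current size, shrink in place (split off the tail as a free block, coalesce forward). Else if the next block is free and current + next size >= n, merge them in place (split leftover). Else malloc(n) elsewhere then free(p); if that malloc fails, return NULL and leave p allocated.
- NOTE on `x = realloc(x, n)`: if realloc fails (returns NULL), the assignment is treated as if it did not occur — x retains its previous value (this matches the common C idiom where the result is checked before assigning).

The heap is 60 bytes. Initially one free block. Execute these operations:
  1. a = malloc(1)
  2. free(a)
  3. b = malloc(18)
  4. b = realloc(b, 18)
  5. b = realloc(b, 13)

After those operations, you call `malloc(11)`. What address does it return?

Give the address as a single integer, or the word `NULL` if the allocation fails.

Op 1: a = malloc(1) -> a = 0; heap: [0-0 ALLOC][1-59 FREE]
Op 2: free(a) -> (freed a); heap: [0-59 FREE]
Op 3: b = malloc(18) -> b = 0; heap: [0-17 ALLOC][18-59 FREE]
Op 4: b = realloc(b, 18) -> b = 0; heap: [0-17 ALLOC][18-59 FREE]
Op 5: b = realloc(b, 13) -> b = 0; heap: [0-12 ALLOC][13-59 FREE]
malloc(11): first-fit scan over [0-12 ALLOC][13-59 FREE] -> 13

Answer: 13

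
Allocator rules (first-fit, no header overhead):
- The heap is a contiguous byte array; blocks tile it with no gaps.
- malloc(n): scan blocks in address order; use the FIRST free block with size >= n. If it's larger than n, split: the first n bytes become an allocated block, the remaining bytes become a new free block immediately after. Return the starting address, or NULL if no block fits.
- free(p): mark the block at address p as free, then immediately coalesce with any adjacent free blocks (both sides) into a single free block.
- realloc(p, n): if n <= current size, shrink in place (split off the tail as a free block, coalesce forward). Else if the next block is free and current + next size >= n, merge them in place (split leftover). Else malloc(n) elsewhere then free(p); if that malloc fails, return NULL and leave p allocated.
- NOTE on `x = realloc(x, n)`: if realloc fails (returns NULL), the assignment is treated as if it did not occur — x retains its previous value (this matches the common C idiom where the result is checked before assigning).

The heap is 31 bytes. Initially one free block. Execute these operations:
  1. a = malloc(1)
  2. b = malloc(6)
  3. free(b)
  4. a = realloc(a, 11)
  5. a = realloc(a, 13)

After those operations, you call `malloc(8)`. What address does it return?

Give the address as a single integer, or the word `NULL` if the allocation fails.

Op 1: a = malloc(1) -> a = 0; heap: [0-0 ALLOC][1-30 FREE]
Op 2: b = malloc(6) -> b = 1; heap: [0-0 ALLOC][1-6 ALLOC][7-30 FREE]
Op 3: free(b) -> (freed b); heap: [0-0 ALLOC][1-30 FREE]
Op 4: a = realloc(a, 11) -> a = 0; heap: [0-10 ALLOC][11-30 FREE]
Op 5: a = realloc(a, 13) -> a = 0; heap: [0-12 ALLOC][13-30 FREE]
malloc(8): first-fit scan over [0-12 ALLOC][13-30 FREE] -> 13

Answer: 13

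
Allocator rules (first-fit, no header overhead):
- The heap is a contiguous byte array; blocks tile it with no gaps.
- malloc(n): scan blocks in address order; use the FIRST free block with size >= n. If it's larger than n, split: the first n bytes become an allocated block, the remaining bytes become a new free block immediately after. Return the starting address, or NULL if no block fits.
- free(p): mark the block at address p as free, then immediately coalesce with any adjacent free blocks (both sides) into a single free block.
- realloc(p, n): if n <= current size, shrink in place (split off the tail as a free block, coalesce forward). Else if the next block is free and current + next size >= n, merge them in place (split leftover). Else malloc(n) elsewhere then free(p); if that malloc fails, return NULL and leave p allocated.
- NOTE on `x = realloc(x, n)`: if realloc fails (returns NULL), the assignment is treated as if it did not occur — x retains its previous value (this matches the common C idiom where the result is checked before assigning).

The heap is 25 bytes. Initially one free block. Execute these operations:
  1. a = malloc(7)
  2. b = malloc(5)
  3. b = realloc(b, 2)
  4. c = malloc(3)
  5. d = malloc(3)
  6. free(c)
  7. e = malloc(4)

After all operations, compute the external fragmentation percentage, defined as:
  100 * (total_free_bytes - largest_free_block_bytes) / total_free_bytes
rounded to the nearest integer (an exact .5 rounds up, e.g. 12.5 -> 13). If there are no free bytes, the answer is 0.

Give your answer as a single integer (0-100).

Answer: 33

Derivation:
Op 1: a = malloc(7) -> a = 0; heap: [0-6 ALLOC][7-24 FREE]
Op 2: b = malloc(5) -> b = 7; heap: [0-6 ALLOC][7-11 ALLOC][12-24 FREE]
Op 3: b = realloc(b, 2) -> b = 7; heap: [0-6 ALLOC][7-8 ALLOC][9-24 FREE]
Op 4: c = malloc(3) -> c = 9; heap: [0-6 ALLOC][7-8 ALLOC][9-11 ALLOC][12-24 FREE]
Op 5: d = malloc(3) -> d = 12; heap: [0-6 ALLOC][7-8 ALLOC][9-11 ALLOC][12-14 ALLOC][15-24 FREE]
Op 6: free(c) -> (freed c); heap: [0-6 ALLOC][7-8 ALLOC][9-11 FREE][12-14 ALLOC][15-24 FREE]
Op 7: e = malloc(4) -> e = 15; heap: [0-6 ALLOC][7-8 ALLOC][9-11 FREE][12-14 ALLOC][15-18 ALLOC][19-24 FREE]
Free blocks: [3 6] total_free=9 largest=6 -> 100*(9-6)/9 = 300/9 ≈ 33.333 -> rounds to 33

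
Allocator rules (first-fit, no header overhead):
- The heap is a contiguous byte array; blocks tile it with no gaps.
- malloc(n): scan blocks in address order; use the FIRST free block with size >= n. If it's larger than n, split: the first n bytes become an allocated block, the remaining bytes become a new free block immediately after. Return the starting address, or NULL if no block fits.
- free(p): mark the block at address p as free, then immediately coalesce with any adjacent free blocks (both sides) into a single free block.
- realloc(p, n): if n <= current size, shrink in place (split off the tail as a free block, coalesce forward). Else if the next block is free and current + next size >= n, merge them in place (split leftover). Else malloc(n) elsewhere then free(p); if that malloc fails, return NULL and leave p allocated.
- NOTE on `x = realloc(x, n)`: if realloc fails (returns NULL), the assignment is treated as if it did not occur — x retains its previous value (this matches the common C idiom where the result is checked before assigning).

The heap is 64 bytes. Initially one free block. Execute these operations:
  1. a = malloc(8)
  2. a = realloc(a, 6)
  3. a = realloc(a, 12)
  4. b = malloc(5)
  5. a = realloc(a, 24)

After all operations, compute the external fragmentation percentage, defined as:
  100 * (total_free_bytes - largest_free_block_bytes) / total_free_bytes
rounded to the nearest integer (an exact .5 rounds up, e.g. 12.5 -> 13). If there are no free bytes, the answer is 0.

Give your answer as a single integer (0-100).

Answer: 34

Derivation:
Op 1: a = malloc(8) -> a = 0; heap: [0-7 ALLOC][8-63 FREE]
Op 2: a = realloc(a, 6) -> a = 0; heap: [0-5 ALLOC][6-63 FREE]
Op 3: a = realloc(a, 12) -> a = 0; heap: [0-11 ALLOC][12-63 FREE]
Op 4: b = malloc(5) -> b = 12; heap: [0-11 ALLOC][12-16 ALLOC][17-63 FREE]
Op 5: a = realloc(a, 24) -> a = 17; heap: [0-11 FREE][12-16 ALLOC][17-40 ALLOC][41-63 FREE]
Free blocks: [12 23] total_free=35 largest=23 -> 100*(35-23)/35 = 1200/35 ≈ 34.286 -> rounds to 34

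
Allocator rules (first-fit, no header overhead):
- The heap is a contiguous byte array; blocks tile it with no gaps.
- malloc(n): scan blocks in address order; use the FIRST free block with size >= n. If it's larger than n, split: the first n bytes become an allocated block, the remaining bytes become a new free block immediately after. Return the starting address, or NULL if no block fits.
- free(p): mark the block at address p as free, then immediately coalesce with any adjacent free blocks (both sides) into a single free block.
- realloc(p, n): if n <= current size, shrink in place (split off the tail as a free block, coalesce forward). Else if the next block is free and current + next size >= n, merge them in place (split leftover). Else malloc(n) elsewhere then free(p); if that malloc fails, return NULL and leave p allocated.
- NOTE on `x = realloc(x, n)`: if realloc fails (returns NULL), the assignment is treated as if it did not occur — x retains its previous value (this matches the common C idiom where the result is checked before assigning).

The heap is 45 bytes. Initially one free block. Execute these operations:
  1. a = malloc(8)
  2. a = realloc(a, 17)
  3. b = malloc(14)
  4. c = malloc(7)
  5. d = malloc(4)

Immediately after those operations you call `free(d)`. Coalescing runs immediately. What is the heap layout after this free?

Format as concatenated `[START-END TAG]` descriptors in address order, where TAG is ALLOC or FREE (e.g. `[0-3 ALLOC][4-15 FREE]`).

Answer: [0-16 ALLOC][17-30 ALLOC][31-37 ALLOC][38-44 FREE]

Derivation:
Op 1: a = malloc(8) -> a = 0; heap: [0-7 ALLOC][8-44 FREE]
Op 2: a = realloc(a, 17) -> a = 0; heap: [0-16 ALLOC][17-44 FREE]
Op 3: b = malloc(14) -> b = 17; heap: [0-16 ALLOC][17-30 ALLOC][31-44 FREE]
Op 4: c = malloc(7) -> c = 31; heap: [0-16 ALLOC][17-30 ALLOC][31-37 ALLOC][38-44 FREE]
Op 5: d = malloc(4) -> d = 38; heap: [0-16 ALLOC][17-30 ALLOC][31-37 ALLOC][38-41 ALLOC][42-44 FREE]
free(d): d = 38 -> block [38-41 ALLOC]; mark free, coalesce with adjacent free neighbors -> [0-16 ALLOC][17-30 ALLOC][31-37 ALLOC][38-44 FREE]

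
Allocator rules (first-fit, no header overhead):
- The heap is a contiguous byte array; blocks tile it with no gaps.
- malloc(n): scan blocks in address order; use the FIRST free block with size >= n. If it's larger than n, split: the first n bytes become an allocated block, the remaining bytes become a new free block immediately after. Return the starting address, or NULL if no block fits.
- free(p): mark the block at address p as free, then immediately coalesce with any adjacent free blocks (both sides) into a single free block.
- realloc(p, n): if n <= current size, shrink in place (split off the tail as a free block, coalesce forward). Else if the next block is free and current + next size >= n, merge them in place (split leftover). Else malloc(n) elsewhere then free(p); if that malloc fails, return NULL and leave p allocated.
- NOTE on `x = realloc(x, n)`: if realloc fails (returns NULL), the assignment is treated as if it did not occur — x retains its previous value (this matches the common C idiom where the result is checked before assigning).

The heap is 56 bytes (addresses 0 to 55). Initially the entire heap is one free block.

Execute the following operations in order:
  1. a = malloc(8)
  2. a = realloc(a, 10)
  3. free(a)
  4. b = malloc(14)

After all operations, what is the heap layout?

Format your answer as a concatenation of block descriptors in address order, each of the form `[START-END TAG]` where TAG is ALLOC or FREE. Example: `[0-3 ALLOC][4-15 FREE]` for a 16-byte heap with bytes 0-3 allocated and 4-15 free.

Answer: [0-13 ALLOC][14-55 FREE]

Derivation:
Op 1: a = malloc(8) -> a = 0; heap: [0-7 ALLOC][8-55 FREE]
Op 2: a = realloc(a, 10) -> a = 0; heap: [0-9 ALLOC][10-55 FREE]
Op 3: free(a) -> (freed a); heap: [0-55 FREE]
Op 4: b = malloc(14) -> b = 0; heap: [0-13 ALLOC][14-55 FREE]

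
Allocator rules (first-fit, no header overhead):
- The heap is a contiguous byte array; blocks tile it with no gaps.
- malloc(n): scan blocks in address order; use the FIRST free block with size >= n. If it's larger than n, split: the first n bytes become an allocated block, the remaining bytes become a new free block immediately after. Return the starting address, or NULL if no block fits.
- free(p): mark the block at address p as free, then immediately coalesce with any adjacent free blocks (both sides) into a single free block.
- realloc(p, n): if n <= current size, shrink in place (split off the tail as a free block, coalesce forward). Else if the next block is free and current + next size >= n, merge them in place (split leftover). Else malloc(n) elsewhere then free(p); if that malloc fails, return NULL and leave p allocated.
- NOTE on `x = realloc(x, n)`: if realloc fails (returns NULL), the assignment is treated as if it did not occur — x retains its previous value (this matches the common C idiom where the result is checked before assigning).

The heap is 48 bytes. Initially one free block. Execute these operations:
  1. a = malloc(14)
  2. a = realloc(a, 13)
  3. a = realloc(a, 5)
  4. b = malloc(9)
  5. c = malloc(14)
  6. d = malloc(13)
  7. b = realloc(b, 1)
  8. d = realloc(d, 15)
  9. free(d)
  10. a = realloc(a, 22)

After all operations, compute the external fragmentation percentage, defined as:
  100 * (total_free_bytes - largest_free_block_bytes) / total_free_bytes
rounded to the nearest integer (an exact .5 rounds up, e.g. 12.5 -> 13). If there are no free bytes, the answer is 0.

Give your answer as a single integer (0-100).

Op 1: a = malloc(14) -> a = 0; heap: [0-13 ALLOC][14-47 FREE]
Op 2: a = realloc(a, 13) -> a = 0; heap: [0-12 ALLOC][13-47 FREE]
Op 3: a = realloc(a, 5) -> a = 0; heap: [0-4 ALLOC][5-47 FREE]
Op 4: b = malloc(9) -> b = 5; heap: [0-4 ALLOC][5-13 ALLOC][14-47 FREE]
Op 5: c = malloc(14) -> c = 14; heap: [0-4 ALLOC][5-13 ALLOC][14-27 ALLOC][28-47 FREE]
Op 6: d = malloc(13) -> d = 28; heap: [0-4 ALLOC][5-13 ALLOC][14-27 ALLOC][28-40 ALLOC][41-47 FREE]
Op 7: b = realloc(b, 1) -> b = 5; heap: [0-4 ALLOC][5-5 ALLOC][6-13 FREE][14-27 ALLOC][28-40 ALLOC][41-47 FREE]
Op 8: d = realloc(d, 15) -> d = 28; heap: [0-4 ALLOC][5-5 ALLOC][6-13 FREE][14-27 ALLOC][28-42 ALLOC][43-47 FREE]
Op 9: free(d) -> (freed d); heap: [0-4 ALLOC][5-5 ALLOC][6-13 FREE][14-27 ALLOC][28-47 FREE]
Op 10: a = realloc(a, 22) -> NULL (a unchanged); heap: [0-4 ALLOC][5-5 ALLOC][6-13 FREE][14-27 ALLOC][28-47 FREE]
Free blocks: [8 20] total_free=28 largest=20 -> 100*(28-20)/28 = 800/28 ≈ 28.571 -> rounds to 29

Answer: 29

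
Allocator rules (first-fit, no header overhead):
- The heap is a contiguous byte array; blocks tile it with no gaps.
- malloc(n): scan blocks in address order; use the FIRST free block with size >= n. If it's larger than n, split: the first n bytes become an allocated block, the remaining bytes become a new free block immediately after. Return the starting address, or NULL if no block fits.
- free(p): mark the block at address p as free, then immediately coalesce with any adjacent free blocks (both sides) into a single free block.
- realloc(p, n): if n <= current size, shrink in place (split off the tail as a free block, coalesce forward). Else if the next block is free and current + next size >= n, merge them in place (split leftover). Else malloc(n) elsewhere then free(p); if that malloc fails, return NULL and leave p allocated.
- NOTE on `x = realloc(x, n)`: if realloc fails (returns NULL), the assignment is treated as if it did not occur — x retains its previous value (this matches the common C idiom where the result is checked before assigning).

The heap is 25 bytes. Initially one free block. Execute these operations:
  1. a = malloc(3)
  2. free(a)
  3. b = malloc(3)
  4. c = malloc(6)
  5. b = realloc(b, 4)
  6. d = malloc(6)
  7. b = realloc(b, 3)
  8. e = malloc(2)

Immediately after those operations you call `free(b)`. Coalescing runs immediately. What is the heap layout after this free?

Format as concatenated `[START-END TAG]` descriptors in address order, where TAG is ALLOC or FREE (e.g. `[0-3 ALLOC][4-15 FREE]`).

Answer: [0-1 ALLOC][2-2 FREE][3-8 ALLOC][9-12 FREE][13-18 ALLOC][19-24 FREE]

Derivation:
Op 1: a = malloc(3) -> a = 0; heap: [0-2 ALLOC][3-24 FREE]
Op 2: free(a) -> (freed a); heap: [0-24 FREE]
Op 3: b = malloc(3) -> b = 0; heap: [0-2 ALLOC][3-24 FREE]
Op 4: c = malloc(6) -> c = 3; heap: [0-2 ALLOC][3-8 ALLOC][9-24 FREE]
Op 5: b = realloc(b, 4) -> b = 9; heap: [0-2 FREE][3-8 ALLOC][9-12 ALLOC][13-24 FREE]
Op 6: d = malloc(6) -> d = 13; heap: [0-2 FREE][3-8 ALLOC][9-12 ALLOC][13-18 ALLOC][19-24 FREE]
Op 7: b = realloc(b, 3) -> b = 9; heap: [0-2 FREE][3-8 ALLOC][9-11 ALLOC][12-12 FREE][13-18 ALLOC][19-24 FREE]
Op 8: e = malloc(2) -> e = 0; heap: [0-1 ALLOC][2-2 FREE][3-8 ALLOC][9-11 ALLOC][12-12 FREE][13-18 ALLOC][19-24 FREE]
free(b): b = 9 -> block [9-11 ALLOC]; mark free, coalesce with adjacent free neighbors -> [0-1 ALLOC][2-2 FREE][3-8 ALLOC][9-12 FREE][13-18 ALLOC][19-24 FREE]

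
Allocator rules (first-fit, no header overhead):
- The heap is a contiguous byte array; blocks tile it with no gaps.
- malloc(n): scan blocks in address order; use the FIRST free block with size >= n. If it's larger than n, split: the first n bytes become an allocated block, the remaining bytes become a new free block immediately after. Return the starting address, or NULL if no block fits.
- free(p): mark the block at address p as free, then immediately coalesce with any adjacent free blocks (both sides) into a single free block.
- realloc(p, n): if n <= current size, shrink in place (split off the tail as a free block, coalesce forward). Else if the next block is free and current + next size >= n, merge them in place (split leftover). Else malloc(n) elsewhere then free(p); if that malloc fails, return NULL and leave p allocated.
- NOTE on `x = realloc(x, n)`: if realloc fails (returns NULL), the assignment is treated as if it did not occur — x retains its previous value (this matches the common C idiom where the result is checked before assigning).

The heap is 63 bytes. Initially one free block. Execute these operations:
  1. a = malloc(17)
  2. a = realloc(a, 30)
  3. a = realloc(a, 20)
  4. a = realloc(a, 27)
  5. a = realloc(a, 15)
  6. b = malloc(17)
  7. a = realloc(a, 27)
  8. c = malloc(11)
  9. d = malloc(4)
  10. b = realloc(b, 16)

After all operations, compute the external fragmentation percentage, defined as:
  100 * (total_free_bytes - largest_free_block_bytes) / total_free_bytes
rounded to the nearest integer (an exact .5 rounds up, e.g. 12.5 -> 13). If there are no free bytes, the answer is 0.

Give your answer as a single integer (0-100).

Op 1: a = malloc(17) -> a = 0; heap: [0-16 ALLOC][17-62 FREE]
Op 2: a = realloc(a, 30) -> a = 0; heap: [0-29 ALLOC][30-62 FREE]
Op 3: a = realloc(a, 20) -> a = 0; heap: [0-19 ALLOC][20-62 FREE]
Op 4: a = realloc(a, 27) -> a = 0; heap: [0-26 ALLOC][27-62 FREE]
Op 5: a = realloc(a, 15) -> a = 0; heap: [0-14 ALLOC][15-62 FREE]
Op 6: b = malloc(17) -> b = 15; heap: [0-14 ALLOC][15-31 ALLOC][32-62 FREE]
Op 7: a = realloc(a, 27) -> a = 32; heap: [0-14 FREE][15-31 ALLOC][32-58 ALLOC][59-62 FREE]
Op 8: c = malloc(11) -> c = 0; heap: [0-10 ALLOC][11-14 FREE][15-31 ALLOC][32-58 ALLOC][59-62 FREE]
Op 9: d = malloc(4) -> d = 11; heap: [0-10 ALLOC][11-14 ALLOC][15-31 ALLOC][32-58 ALLOC][59-62 FREE]
Op 10: b = realloc(b, 16) -> b = 15; heap: [0-10 ALLOC][11-14 ALLOC][15-30 ALLOC][31-31 FREE][32-58 ALLOC][59-62 FREE]
Free blocks: [1 4] total_free=5 largest=4 -> 100*(5-4)/5 = 100/5 = 20

Answer: 20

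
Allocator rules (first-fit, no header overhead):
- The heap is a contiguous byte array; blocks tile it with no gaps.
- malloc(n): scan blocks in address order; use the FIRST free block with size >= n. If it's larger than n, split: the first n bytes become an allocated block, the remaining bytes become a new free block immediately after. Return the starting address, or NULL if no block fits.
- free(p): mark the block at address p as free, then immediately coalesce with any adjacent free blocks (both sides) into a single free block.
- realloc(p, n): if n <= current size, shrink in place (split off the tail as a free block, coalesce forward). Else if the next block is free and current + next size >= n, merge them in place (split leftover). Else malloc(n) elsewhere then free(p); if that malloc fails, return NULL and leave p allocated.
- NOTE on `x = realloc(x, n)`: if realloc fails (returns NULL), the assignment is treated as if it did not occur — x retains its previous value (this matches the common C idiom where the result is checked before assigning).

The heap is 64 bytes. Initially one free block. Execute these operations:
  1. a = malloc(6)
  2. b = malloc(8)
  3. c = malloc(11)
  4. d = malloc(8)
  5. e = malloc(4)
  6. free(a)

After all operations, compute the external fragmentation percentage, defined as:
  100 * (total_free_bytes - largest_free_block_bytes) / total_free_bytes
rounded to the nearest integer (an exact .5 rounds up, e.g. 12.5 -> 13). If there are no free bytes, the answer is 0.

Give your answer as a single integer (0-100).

Answer: 18

Derivation:
Op 1: a = malloc(6) -> a = 0; heap: [0-5 ALLOC][6-63 FREE]
Op 2: b = malloc(8) -> b = 6; heap: [0-5 ALLOC][6-13 ALLOC][14-63 FREE]
Op 3: c = malloc(11) -> c = 14; heap: [0-5 ALLOC][6-13 ALLOC][14-24 ALLOC][25-63 FREE]
Op 4: d = malloc(8) -> d = 25; heap: [0-5 ALLOC][6-13 ALLOC][14-24 ALLOC][25-32 ALLOC][33-63 FREE]
Op 5: e = malloc(4) -> e = 33; heap: [0-5 ALLOC][6-13 ALLOC][14-24 ALLOC][25-32 ALLOC][33-36 ALLOC][37-63 FREE]
Op 6: free(a) -> (freed a); heap: [0-5 FREE][6-13 ALLOC][14-24 ALLOC][25-32 ALLOC][33-36 ALLOC][37-63 FREE]
Free blocks: [6 27] total_free=33 largest=27 -> 100*(33-27)/33 = 600/33 ≈ 18.182 -> rounds to 18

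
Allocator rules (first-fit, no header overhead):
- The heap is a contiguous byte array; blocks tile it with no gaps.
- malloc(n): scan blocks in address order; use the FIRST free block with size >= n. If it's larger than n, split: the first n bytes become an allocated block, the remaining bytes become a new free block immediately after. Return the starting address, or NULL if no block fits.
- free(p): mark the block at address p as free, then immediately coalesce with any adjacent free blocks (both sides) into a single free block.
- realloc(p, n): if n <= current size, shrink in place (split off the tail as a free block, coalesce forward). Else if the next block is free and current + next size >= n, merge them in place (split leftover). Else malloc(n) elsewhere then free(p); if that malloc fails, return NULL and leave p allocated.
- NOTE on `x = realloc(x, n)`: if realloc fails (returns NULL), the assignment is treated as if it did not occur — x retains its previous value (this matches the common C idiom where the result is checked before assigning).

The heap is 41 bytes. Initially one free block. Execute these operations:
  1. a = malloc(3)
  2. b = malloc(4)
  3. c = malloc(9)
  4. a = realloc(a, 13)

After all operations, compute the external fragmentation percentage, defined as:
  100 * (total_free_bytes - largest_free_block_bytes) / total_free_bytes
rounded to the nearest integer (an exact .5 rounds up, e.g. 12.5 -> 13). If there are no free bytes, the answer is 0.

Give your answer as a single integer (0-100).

Op 1: a = malloc(3) -> a = 0; heap: [0-2 ALLOC][3-40 FREE]
Op 2: b = malloc(4) -> b = 3; heap: [0-2 ALLOC][3-6 ALLOC][7-40 FREE]
Op 3: c = malloc(9) -> c = 7; heap: [0-2 ALLOC][3-6 ALLOC][7-15 ALLOC][16-40 FREE]
Op 4: a = realloc(a, 13) -> a = 16; heap: [0-2 FREE][3-6 ALLOC][7-15 ALLOC][16-28 ALLOC][29-40 FREE]
Free blocks: [3 12] total_free=15 largest=12 -> 100*(15-12)/15 = 300/15 = 20

Answer: 20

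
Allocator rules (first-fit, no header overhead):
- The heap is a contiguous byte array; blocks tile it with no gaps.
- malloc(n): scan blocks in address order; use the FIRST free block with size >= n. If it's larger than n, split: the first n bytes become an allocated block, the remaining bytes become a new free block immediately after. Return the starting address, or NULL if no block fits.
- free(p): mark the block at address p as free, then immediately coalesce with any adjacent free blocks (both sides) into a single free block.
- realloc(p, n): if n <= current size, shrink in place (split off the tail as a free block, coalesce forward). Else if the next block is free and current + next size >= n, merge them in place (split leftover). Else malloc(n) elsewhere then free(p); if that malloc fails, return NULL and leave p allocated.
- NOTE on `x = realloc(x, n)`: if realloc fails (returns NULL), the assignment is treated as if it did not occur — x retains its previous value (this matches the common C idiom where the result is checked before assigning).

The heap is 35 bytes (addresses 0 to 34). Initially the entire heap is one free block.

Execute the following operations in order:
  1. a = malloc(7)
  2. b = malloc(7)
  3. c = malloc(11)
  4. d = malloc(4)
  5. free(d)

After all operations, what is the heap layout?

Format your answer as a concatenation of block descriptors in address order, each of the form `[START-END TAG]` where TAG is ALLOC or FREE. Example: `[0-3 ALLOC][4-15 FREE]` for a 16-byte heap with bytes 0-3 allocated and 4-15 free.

Op 1: a = malloc(7) -> a = 0; heap: [0-6 ALLOC][7-34 FREE]
Op 2: b = malloc(7) -> b = 7; heap: [0-6 ALLOC][7-13 ALLOC][14-34 FREE]
Op 3: c = malloc(11) -> c = 14; heap: [0-6 ALLOC][7-13 ALLOC][14-24 ALLOC][25-34 FREE]
Op 4: d = malloc(4) -> d = 25; heap: [0-6 ALLOC][7-13 ALLOC][14-24 ALLOC][25-28 ALLOC][29-34 FREE]
Op 5: free(d) -> (freed d); heap: [0-6 ALLOC][7-13 ALLOC][14-24 ALLOC][25-34 FREE]

Answer: [0-6 ALLOC][7-13 ALLOC][14-24 ALLOC][25-34 FREE]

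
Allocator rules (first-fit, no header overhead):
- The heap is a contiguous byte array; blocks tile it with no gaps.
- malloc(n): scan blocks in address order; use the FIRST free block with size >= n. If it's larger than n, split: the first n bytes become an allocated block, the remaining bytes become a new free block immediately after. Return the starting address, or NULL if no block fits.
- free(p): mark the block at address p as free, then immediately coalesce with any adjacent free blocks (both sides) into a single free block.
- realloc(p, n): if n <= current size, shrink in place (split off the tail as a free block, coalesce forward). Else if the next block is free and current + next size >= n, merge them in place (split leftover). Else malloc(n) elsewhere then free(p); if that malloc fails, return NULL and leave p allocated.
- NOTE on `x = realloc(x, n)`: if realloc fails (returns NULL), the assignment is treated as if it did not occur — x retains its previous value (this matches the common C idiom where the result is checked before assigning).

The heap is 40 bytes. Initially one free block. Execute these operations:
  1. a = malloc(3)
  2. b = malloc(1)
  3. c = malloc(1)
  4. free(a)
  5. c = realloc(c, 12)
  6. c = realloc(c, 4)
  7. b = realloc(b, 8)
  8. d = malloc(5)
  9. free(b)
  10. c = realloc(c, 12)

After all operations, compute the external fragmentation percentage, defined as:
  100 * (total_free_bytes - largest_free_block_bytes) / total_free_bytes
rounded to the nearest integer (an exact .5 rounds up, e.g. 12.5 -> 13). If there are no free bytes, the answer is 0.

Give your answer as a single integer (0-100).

Answer: 17

Derivation:
Op 1: a = malloc(3) -> a = 0; heap: [0-2 ALLOC][3-39 FREE]
Op 2: b = malloc(1) -> b = 3; heap: [0-2 ALLOC][3-3 ALLOC][4-39 FREE]
Op 3: c = malloc(1) -> c = 4; heap: [0-2 ALLOC][3-3 ALLOC][4-4 ALLOC][5-39 FREE]
Op 4: free(a) -> (freed a); heap: [0-2 FREE][3-3 ALLOC][4-4 ALLOC][5-39 FREE]
Op 5: c = realloc(c, 12) -> c = 4; heap: [0-2 FREE][3-3 ALLOC][4-15 ALLOC][16-39 FREE]
Op 6: c = realloc(c, 4) -> c = 4; heap: [0-2 FREE][3-3 ALLOC][4-7 ALLOC][8-39 FREE]
Op 7: b = realloc(b, 8) -> b = 8; heap: [0-3 FREE][4-7 ALLOC][8-15 ALLOC][16-39 FREE]
Op 8: d = malloc(5) -> d = 16; heap: [0-3 FREE][4-7 ALLOC][8-15 ALLOC][16-20 ALLOC][21-39 FREE]
Op 9: free(b) -> (freed b); heap: [0-3 FREE][4-7 ALLOC][8-15 FREE][16-20 ALLOC][21-39 FREE]
Op 10: c = realloc(c, 12) -> c = 4; heap: [0-3 FREE][4-15 ALLOC][16-20 ALLOC][21-39 FREE]
Free blocks: [4 19] total_free=23 largest=19 -> 100*(23-19)/23 = 400/23 ≈ 17.391 -> rounds to 17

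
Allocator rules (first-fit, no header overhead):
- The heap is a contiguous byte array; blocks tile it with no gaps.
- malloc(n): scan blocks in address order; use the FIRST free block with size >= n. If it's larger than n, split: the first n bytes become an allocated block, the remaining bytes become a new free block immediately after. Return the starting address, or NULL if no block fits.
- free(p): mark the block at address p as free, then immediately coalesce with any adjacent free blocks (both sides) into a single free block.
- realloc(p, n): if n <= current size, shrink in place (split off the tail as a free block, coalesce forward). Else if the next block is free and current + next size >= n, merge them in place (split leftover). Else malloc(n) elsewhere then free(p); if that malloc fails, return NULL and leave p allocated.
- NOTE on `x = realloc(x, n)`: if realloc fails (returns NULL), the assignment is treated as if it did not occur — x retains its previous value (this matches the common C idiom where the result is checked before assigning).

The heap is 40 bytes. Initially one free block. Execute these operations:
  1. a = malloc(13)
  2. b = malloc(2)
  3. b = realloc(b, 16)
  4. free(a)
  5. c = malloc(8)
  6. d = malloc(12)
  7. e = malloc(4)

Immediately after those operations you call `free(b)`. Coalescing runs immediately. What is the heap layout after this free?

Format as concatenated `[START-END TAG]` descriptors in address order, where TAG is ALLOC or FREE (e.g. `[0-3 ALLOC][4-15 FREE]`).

Answer: [0-7 ALLOC][8-11 ALLOC][12-39 FREE]

Derivation:
Op 1: a = malloc(13) -> a = 0; heap: [0-12 ALLOC][13-39 FREE]
Op 2: b = malloc(2) -> b = 13; heap: [0-12 ALLOC][13-14 ALLOC][15-39 FREE]
Op 3: b = realloc(b, 16) -> b = 13; heap: [0-12 ALLOC][13-28 ALLOC][29-39 FREE]
Op 4: free(a) -> (freed a); heap: [0-12 FREE][13-28 ALLOC][29-39 FREE]
Op 5: c = malloc(8) -> c = 0; heap: [0-7 ALLOC][8-12 FREE][13-28 ALLOC][29-39 FREE]
Op 6: d = malloc(12) -> d = NULL; heap: [0-7 ALLOC][8-12 FREE][13-28 ALLOC][29-39 FREE]
Op 7: e = malloc(4) -> e = 8; heap: [0-7 ALLOC][8-11 ALLOC][12-12 FREE][13-28 ALLOC][29-39 FREE]
free(b): b = 13 -> block [13-28 ALLOC]; mark free, coalesce with adjacent free neighbors -> [0-7 ALLOC][8-11 ALLOC][12-39 FREE]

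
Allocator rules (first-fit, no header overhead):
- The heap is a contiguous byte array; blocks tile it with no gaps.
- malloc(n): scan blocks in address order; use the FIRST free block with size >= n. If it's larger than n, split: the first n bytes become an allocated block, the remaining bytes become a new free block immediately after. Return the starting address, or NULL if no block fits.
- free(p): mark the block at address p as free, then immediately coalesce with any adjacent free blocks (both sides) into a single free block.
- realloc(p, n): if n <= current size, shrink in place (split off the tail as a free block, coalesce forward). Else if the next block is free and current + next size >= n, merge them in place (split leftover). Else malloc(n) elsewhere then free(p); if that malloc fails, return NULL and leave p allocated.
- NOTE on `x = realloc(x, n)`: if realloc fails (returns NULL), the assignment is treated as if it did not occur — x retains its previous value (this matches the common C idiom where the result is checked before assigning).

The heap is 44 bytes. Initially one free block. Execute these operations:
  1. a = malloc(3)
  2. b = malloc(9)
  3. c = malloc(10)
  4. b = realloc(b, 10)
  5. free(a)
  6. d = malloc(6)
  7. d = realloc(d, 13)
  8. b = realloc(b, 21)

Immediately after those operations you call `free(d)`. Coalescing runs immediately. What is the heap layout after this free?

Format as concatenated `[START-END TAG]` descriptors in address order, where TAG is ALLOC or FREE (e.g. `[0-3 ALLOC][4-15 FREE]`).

Op 1: a = malloc(3) -> a = 0; heap: [0-2 ALLOC][3-43 FREE]
Op 2: b = malloc(9) -> b = 3; heap: [0-2 ALLOC][3-11 ALLOC][12-43 FREE]
Op 3: c = malloc(10) -> c = 12; heap: [0-2 ALLOC][3-11 ALLOC][12-21 ALLOC][22-43 FREE]
Op 4: b = realloc(b, 10) -> b = 22; heap: [0-2 ALLOC][3-11 FREE][12-21 ALLOC][22-31 ALLOC][32-43 FREE]
Op 5: free(a) -> (freed a); heap: [0-11 FREE][12-21 ALLOC][22-31 ALLOC][32-43 FREE]
Op 6: d = malloc(6) -> d = 0; heap: [0-5 ALLOC][6-11 FREE][12-21 ALLOC][22-31 ALLOC][32-43 FREE]
Op 7: d = realloc(d, 13) -> NULL (d unchanged); heap: [0-5 ALLOC][6-11 FREE][12-21 ALLOC][22-31 ALLOC][32-43 FREE]
Op 8: b = realloc(b, 21) -> b = 22; heap: [0-5 ALLOC][6-11 FREE][12-21 ALLOC][22-42 ALLOC][43-43 FREE]
free(d): d = 0 -> block [0-5 ALLOC]; mark free, coalesce with adjacent free neighbors -> [0-11 FREE][12-21 ALLOC][22-42 ALLOC][43-43 FREE]

Answer: [0-11 FREE][12-21 ALLOC][22-42 ALLOC][43-43 FREE]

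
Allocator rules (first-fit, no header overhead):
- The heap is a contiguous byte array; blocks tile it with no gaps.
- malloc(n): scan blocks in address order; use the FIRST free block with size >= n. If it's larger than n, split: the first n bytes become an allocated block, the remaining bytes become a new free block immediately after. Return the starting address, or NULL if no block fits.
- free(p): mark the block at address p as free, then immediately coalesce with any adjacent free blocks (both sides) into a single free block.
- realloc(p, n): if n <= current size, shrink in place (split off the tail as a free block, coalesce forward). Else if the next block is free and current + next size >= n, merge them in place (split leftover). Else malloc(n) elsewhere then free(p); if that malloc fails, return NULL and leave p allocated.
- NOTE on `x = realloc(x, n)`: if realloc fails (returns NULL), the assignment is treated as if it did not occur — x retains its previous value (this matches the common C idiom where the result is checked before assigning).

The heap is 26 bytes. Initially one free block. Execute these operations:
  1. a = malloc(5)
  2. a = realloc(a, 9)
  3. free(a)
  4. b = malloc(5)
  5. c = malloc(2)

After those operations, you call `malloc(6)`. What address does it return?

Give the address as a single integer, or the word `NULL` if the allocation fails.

Op 1: a = malloc(5) -> a = 0; heap: [0-4 ALLOC][5-25 FREE]
Op 2: a = realloc(a, 9) -> a = 0; heap: [0-8 ALLOC][9-25 FREE]
Op 3: free(a) -> (freed a); heap: [0-25 FREE]
Op 4: b = malloc(5) -> b = 0; heap: [0-4 ALLOC][5-25 FREE]
Op 5: c = malloc(2) -> c = 5; heap: [0-4 ALLOC][5-6 ALLOC][7-25 FREE]
malloc(6): first-fit scan over [0-4 ALLOC][5-6 ALLOC][7-25 FREE] -> 7

Answer: 7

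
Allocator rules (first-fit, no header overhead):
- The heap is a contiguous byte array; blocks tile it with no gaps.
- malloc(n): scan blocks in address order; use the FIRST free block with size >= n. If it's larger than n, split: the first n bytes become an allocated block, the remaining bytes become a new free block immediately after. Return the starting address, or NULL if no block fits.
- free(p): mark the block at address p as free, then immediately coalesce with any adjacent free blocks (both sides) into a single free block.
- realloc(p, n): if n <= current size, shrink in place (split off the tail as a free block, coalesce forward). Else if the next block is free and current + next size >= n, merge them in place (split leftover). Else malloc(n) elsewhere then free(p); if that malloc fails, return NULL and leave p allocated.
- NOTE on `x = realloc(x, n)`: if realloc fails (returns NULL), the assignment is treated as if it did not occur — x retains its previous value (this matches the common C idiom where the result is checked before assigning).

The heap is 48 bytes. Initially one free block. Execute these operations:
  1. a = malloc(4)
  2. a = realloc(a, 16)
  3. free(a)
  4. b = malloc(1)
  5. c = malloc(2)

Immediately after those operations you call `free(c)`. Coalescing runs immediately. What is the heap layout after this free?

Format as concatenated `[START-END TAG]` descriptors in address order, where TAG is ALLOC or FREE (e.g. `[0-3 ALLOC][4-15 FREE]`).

Op 1: a = malloc(4) -> a = 0; heap: [0-3 ALLOC][4-47 FREE]
Op 2: a = realloc(a, 16) -> a = 0; heap: [0-15 ALLOC][16-47 FREE]
Op 3: free(a) -> (freed a); heap: [0-47 FREE]
Op 4: b = malloc(1) -> b = 0; heap: [0-0 ALLOC][1-47 FREE]
Op 5: c = malloc(2) -> c = 1; heap: [0-0 ALLOC][1-2 ALLOC][3-47 FREE]
free(c): c = 1 -> block [1-2 ALLOC]; mark free, coalesce with adjacent free neighbors -> [0-0 ALLOC][1-47 FREE]

Answer: [0-0 ALLOC][1-47 FREE]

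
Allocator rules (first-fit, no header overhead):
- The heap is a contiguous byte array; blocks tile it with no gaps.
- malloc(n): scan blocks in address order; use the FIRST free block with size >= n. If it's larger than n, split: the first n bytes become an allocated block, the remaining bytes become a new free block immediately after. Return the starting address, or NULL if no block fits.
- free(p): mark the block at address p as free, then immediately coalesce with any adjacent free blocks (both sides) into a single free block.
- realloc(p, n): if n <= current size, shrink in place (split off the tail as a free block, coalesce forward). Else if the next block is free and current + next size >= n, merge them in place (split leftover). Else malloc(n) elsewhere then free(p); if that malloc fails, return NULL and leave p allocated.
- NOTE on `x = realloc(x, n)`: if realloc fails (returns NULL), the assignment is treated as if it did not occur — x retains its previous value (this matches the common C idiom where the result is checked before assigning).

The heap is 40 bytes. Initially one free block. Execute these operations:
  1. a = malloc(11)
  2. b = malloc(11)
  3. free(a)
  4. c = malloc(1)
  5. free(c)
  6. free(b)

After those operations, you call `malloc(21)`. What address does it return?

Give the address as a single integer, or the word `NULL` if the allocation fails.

Op 1: a = malloc(11) -> a = 0; heap: [0-10 ALLOC][11-39 FREE]
Op 2: b = malloc(11) -> b = 11; heap: [0-10 ALLOC][11-21 ALLOC][22-39 FREE]
Op 3: free(a) -> (freed a); heap: [0-10 FREE][11-21 ALLOC][22-39 FREE]
Op 4: c = malloc(1) -> c = 0; heap: [0-0 ALLOC][1-10 FREE][11-21 ALLOC][22-39 FREE]
Op 5: free(c) -> (freed c); heap: [0-10 FREE][11-21 ALLOC][22-39 FREE]
Op 6: free(b) -> (freed b); heap: [0-39 FREE]
malloc(21): first-fit scan over [0-39 FREE] -> 0

Answer: 0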